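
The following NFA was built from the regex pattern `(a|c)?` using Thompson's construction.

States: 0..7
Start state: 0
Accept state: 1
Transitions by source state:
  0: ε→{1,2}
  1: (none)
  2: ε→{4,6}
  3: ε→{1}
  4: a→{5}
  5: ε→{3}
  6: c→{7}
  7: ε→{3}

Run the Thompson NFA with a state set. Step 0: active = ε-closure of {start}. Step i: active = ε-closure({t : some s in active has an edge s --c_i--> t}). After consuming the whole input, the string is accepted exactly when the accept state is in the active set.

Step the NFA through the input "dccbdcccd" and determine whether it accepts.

Answer: REJECT

Derivation:
initial (ε-close {0}): {0,1,2,4,6}
'd' @ 1: {}  — no active states
rest 'ccbdcccd' ignored (set empty)
final: {}; accept 1 not in set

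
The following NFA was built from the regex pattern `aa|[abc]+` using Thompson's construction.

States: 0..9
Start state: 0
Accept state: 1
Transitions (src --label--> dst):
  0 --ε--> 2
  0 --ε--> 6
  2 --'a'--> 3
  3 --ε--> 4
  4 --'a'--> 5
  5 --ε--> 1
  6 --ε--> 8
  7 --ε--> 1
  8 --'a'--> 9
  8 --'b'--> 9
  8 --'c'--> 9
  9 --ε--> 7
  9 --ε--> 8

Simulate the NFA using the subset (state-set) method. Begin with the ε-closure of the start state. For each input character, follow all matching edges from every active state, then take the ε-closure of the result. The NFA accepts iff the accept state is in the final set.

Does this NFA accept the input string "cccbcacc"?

Answer: ACCEPT

Derivation:
S₀ = ε-closure({0}) = {0,2,6,8}
'c' @ 1: {1,7,8,9}  (accept∈set)
'c' @ 2: {1,7,8,9}  (accept∈set)
'c' @ 3: {1,7,8,9}  (accept∈set)
'b' @ 4: {1,7,8,9}  (accept∈set)
'c' @ 5: {1,7,8,9}  (accept∈set)
'a' @ 6: {1,7,8,9}  (accept∈set)
'c' @ 7: {1,7,8,9}  (accept∈set)
'c' @ 8: {1,7,8,9}  (accept∈set)
end set {1,7,8,9} — state 1 in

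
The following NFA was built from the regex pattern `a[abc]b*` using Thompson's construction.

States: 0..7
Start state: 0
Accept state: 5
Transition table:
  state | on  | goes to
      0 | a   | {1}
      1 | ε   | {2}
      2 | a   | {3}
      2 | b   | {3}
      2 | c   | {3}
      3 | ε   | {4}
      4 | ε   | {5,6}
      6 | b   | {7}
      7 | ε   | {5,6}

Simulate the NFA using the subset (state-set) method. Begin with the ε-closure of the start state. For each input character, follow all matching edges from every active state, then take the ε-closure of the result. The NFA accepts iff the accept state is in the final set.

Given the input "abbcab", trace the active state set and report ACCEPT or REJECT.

Answer: REJECT

Derivation:
start: ε-closure({0}) = {0}
'a' @ 1: {1,2}
'b' @ 2: {3,4,5,6}  ✓accept
'b' @ 3: {5,6,7}  ✓accept
'c' @ 4: {}  — no active states
rest 'ab' ignored (set empty)
final: {}; accept 5 not in set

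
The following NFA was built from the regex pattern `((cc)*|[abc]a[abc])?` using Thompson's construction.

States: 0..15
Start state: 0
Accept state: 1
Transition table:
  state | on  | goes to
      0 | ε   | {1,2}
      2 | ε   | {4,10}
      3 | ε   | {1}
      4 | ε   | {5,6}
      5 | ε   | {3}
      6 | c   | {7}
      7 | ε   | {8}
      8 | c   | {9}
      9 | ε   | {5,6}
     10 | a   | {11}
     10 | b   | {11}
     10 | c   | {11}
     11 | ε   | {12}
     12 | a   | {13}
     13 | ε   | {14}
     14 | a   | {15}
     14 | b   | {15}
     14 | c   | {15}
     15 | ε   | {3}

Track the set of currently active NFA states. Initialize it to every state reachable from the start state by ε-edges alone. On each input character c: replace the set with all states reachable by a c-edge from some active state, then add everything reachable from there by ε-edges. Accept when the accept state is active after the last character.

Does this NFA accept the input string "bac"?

initial (ε-close {0}): {0,1,2,3,4,5,6,10}
'b' @ 1: {11,12}
'a' @ 2: {13,14}
'c' @ 3: {1,3,15}  ✓accept
after full input: {1,3,15}  (accept=1 in)

Answer: ACCEPT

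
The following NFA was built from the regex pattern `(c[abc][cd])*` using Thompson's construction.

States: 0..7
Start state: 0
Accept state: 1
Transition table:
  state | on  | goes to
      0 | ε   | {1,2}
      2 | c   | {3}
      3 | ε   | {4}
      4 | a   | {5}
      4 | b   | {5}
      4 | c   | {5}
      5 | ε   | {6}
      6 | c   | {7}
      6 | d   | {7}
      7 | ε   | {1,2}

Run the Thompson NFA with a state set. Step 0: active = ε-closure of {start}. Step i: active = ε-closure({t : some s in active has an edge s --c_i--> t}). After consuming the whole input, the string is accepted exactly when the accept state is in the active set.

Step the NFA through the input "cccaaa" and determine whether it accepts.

Answer: REJECT

Trace:
initial (ε-close {0}): {0,1,2}
'c' @ 1: {3,4}
'c' @ 2: {5,6}
'c' @ 3: {1,2,7}  ✓accept
'a' @ 4: {}  — state set empty
rest 'aa' ignored (set empty)
end set {} — state 1 not in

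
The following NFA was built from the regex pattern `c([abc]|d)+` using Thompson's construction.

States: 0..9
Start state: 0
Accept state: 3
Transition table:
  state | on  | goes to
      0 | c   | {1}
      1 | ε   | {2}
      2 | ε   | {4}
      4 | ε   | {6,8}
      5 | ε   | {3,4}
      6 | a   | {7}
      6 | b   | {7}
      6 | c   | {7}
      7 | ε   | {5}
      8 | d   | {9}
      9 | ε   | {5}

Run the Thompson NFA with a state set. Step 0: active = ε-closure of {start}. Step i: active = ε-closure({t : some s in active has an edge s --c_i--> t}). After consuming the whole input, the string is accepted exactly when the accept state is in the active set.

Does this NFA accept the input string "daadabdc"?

Answer: REJECT

Derivation:
start: ε-closure({0}) = {0}
'd' @ 1: {}  — state set empty
rest 'aadabdc' ignored (set empty)
final: {}; accept 3 not in set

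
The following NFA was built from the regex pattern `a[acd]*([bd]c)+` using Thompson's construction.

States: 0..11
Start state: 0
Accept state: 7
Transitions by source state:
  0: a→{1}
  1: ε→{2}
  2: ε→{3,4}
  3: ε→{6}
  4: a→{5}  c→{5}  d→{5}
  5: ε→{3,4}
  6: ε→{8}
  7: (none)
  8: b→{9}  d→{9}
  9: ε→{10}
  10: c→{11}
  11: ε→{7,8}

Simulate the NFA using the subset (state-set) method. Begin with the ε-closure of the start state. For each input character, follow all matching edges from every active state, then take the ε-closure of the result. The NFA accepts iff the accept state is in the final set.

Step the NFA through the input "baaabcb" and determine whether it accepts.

S₀ = ε-closure({0}) = {0}
'b' @ 1: {}  — no active states
rest 'aaabcb' ignored (set empty)
end set {} — state 7 not in

Answer: REJECT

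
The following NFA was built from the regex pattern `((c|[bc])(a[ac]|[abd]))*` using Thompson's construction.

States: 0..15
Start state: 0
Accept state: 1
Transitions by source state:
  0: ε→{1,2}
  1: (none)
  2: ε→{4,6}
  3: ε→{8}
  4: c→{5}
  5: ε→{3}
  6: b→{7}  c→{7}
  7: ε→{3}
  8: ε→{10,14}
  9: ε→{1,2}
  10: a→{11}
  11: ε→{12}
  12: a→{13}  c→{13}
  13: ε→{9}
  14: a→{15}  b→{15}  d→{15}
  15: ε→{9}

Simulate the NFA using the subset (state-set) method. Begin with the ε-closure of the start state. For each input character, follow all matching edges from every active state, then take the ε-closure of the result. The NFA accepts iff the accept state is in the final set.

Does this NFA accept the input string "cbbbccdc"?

initial (ε-close {0}): {0,1,2,4,6}
'c' @ 1: {3,5,7,8,10,14}
'b' @ 2: {1,2,4,6,9,15}  ✓accept
'b' @ 3: {3,7,8,10,14}
'b' @ 4: {1,2,4,6,9,15}  ✓accept
'c' @ 5: {3,5,7,8,10,14}
'c' @ 6: {}  — no active states
rest 'dc' ignored (set empty)
after full input: {}  (accept=1 not in)

Answer: REJECT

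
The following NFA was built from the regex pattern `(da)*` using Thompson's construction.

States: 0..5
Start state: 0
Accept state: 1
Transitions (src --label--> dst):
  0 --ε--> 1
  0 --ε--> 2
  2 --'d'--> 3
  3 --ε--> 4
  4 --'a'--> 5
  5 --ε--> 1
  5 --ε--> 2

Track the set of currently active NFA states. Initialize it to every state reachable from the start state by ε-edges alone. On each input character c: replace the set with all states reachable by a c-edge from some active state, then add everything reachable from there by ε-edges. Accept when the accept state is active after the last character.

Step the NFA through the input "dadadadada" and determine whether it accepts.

initial (ε-close {0}): {0,1,2}
'd' @ 1: {3,4}
'a' @ 2: {1,2,5}  (accept∈set)
'd' @ 3: {3,4}
'a' @ 4: {1,2,5}  (accept∈set)
'd' @ 5: {3,4}
'a' @ 6: {1,2,5}  (accept∈set)
'd' @ 7: {3,4}
'a' @ 8: {1,2,5}  (accept∈set)
'd' @ 9: {3,4}
'a' @ 10: {1,2,5}  (accept∈set)
end set {1,2,5} — state 1 in

Answer: ACCEPT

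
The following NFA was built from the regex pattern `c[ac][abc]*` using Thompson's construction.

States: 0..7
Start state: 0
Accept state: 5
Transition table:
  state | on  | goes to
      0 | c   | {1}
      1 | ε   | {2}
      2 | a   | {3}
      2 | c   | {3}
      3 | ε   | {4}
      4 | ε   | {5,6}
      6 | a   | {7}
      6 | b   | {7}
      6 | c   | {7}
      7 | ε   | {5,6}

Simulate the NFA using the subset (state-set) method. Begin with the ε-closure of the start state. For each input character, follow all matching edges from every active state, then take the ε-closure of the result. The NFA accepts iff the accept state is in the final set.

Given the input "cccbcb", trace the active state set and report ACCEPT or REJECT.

start: ε-closure({0}) = {0}
'c' @ 1: {1,2}
'c' @ 2: {3,4,5,6}  (accept∈set)
'c' @ 3: {5,6,7}  (accept∈set)
'b' @ 4: {5,6,7}  (accept∈set)
'c' @ 5: {5,6,7}  (accept∈set)
'b' @ 6: {5,6,7}  (accept∈set)
end set {5,6,7} — state 5 in

Answer: ACCEPT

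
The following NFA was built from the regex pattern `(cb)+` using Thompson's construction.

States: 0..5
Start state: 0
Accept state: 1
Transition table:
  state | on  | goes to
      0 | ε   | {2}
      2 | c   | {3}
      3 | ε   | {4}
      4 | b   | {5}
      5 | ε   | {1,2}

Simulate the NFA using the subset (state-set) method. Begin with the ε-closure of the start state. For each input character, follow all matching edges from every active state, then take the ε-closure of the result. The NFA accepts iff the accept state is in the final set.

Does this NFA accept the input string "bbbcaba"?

initial (ε-close {0}): {0,2}
'b' @ 1: {}  — state set empty
rest 'bbcaba' ignored (set empty)
final: {}; accept 1 not in set

Answer: REJECT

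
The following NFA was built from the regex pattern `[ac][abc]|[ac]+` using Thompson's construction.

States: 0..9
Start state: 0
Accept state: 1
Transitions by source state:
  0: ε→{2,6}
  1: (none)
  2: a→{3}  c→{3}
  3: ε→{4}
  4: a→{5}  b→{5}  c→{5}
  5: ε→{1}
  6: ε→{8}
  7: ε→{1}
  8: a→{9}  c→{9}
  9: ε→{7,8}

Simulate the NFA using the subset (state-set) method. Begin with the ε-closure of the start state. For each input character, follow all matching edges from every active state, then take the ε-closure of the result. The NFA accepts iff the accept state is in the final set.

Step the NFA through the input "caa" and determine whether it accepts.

start: ε-closure({0}) = {0,2,6,8}
'c' @ 1: {1,3,4,7,8,9}  [accepting]
'a' @ 2: {1,5,7,8,9}  [accepting]
'a' @ 3: {1,7,8,9}  [accepting]
final: {1,7,8,9}; accept 1 in set

Answer: ACCEPT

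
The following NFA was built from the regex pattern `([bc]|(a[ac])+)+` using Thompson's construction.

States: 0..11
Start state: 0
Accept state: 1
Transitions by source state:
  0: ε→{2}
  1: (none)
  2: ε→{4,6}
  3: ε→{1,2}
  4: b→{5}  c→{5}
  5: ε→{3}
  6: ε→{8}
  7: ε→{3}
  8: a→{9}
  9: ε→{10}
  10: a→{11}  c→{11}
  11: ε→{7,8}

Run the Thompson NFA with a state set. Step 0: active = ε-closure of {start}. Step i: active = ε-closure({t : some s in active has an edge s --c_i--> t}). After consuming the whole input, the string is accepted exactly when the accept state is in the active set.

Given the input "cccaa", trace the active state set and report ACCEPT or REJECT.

initial (ε-close {0}): {0,2,4,6,8}
'c' @ 1: {1,2,3,4,5,6,8}  (accept∈set)
'c' @ 2: {1,2,3,4,5,6,8}  (accept∈set)
'c' @ 3: {1,2,3,4,5,6,8}  (accept∈set)
'a' @ 4: {9,10}
'a' @ 5: {1,2,3,4,6,7,8,11}  (accept∈set)
final: {1,2,3,4,6,7,8,11}; accept 1 in set

Answer: ACCEPT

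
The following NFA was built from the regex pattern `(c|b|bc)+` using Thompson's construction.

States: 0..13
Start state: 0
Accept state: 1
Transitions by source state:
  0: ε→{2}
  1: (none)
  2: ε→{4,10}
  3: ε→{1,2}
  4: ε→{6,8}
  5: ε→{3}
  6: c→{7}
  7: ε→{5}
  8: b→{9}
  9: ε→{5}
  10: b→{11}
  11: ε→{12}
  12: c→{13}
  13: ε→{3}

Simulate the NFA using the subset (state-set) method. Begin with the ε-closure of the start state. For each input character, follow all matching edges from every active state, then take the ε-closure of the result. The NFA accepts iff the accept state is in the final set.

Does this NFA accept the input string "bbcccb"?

Answer: ACCEPT

Derivation:
initial (ε-close {0}): {0,2,4,6,8,10}
'b' @ 1: {1,2,3,4,5,6,8,9,10,11,12}  (accept∈set)
'b' @ 2: {1,2,3,4,5,6,8,9,10,11,12}  (accept∈set)
'c' @ 3: {1,2,3,4,5,6,7,8,10,13}  (accept∈set)
'c' @ 4: {1,2,3,4,5,6,7,8,10}  (accept∈set)
'c' @ 5: {1,2,3,4,5,6,7,8,10}  (accept∈set)
'b' @ 6: {1,2,3,4,5,6,8,9,10,11,12}  (accept∈set)
final: {1,2,3,4,5,6,8,9,10,11,12}; accept 1 in set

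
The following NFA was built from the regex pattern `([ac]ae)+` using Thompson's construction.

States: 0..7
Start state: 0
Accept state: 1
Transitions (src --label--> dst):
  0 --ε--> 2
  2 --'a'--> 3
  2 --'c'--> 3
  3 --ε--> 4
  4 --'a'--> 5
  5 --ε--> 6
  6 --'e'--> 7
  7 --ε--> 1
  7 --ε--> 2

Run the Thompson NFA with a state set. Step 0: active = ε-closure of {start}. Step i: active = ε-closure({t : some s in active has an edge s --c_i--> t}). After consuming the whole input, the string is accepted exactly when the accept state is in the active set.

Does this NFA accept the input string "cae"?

initial (ε-close {0}): {0,2}
'c' @ 1: {3,4}
'a' @ 2: {5,6}
'e' @ 3: {1,2,7}  [accepting]
final: {1,2,7}; accept 1 in set

Answer: ACCEPT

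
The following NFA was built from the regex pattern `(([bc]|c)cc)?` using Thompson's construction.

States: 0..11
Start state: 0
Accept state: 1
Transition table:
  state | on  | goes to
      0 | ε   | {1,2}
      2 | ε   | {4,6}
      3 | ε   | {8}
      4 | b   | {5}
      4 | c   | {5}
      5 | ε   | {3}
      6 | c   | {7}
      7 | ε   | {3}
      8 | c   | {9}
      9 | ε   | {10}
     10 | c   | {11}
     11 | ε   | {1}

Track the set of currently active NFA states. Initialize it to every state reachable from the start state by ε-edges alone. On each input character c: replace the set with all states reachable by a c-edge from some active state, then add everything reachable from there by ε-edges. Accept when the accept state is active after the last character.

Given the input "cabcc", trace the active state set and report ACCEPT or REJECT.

initial (ε-close {0}): {0,1,2,4,6}
'c' @ 1: {3,5,7,8}
'a' @ 2: {}  — no active states
rest 'bcc' ignored (set empty)
after full input: {}  (accept=1 not in)

Answer: REJECT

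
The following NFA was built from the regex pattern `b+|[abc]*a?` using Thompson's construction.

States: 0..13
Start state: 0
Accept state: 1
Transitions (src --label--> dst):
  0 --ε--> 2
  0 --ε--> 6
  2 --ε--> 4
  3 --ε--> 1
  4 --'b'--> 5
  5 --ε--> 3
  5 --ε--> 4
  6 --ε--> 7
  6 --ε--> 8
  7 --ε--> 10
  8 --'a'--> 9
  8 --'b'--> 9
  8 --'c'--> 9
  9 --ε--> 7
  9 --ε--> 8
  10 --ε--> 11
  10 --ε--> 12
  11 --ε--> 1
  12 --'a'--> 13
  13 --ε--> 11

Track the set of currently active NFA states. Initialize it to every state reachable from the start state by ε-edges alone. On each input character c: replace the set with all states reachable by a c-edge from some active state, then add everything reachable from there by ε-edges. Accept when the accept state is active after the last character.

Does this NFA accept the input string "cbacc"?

Answer: ACCEPT

Steps:
start: ε-closure({0}) = {0,1,2,4,6,7,8,10,11,12}
'c' @ 1: {1,7,8,9,10,11,12}  ✓accept
'b' @ 2: {1,7,8,9,10,11,12}  ✓accept
'a' @ 3: {1,7,8,9,10,11,12,13}  ✓accept
'c' @ 4: {1,7,8,9,10,11,12}  ✓accept
'c' @ 5: {1,7,8,9,10,11,12}  ✓accept
final: {1,7,8,9,10,11,12}; accept 1 in set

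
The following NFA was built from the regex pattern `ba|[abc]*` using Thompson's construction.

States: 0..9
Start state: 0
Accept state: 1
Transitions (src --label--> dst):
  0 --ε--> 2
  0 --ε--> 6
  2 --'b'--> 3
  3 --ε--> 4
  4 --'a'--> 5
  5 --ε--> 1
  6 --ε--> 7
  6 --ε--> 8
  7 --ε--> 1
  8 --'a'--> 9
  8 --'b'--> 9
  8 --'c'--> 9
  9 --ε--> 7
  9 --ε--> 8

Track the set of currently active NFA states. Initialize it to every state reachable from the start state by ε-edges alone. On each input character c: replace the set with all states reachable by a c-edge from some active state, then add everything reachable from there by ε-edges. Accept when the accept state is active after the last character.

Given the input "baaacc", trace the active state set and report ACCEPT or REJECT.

initial (ε-close {0}): {0,1,2,6,7,8}
'b' @ 1: {1,3,4,7,8,9}  (accept∈set)
'a' @ 2: {1,5,7,8,9}  (accept∈set)
'a' @ 3: {1,7,8,9}  (accept∈set)
'a' @ 4: {1,7,8,9}  (accept∈set)
'c' @ 5: {1,7,8,9}  (accept∈set)
'c' @ 6: {1,7,8,9}  (accept∈set)
final: {1,7,8,9}; accept 1 in set

Answer: ACCEPT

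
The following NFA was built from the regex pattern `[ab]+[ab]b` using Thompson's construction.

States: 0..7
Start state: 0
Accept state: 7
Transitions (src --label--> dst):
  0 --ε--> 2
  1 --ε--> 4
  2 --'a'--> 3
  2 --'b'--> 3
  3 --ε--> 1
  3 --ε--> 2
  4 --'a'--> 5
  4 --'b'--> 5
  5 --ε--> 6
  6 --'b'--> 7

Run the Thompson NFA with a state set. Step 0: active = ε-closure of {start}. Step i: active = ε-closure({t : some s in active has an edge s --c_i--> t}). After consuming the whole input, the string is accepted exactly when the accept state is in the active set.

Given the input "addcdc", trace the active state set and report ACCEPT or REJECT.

initial (ε-close {0}): {0,2}
'a' @ 1: {1,2,3,4}
'd' @ 2: {}  — dead — no transitions
rest 'dcdc' ignored (set empty)
after full input: {}  (accept=7 not in)

Answer: REJECT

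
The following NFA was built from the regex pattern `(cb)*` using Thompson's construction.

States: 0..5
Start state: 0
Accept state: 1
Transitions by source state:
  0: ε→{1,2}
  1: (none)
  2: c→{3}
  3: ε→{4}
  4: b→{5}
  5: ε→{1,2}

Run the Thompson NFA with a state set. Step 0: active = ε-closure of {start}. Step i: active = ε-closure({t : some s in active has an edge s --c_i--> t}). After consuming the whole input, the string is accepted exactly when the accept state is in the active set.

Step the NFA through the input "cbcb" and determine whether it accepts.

Answer: ACCEPT

Trace:
S₀ = ε-closure({0}) = {0,1,2}
'c' @ 1: {3,4}
'b' @ 2: {1,2,5}  (accept∈set)
'c' @ 3: {3,4}
'b' @ 4: {1,2,5}  (accept∈set)
final: {1,2,5}; accept 1 in set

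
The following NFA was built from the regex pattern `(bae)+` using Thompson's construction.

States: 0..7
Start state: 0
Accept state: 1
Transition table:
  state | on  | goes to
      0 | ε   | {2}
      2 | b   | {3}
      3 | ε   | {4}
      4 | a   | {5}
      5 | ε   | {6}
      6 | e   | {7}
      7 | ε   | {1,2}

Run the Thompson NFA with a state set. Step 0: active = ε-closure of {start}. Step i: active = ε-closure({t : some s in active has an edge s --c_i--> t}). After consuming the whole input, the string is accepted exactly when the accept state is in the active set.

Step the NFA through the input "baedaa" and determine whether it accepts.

initial (ε-close {0}): {0,2}
'b' @ 1: {3,4}
'a' @ 2: {5,6}
'e' @ 3: {1,2,7}  ✓accept
'd' @ 4: {}  — dead — no transitions
rest 'aa' ignored (set empty)
final: {}; accept 1 not in set

Answer: REJECT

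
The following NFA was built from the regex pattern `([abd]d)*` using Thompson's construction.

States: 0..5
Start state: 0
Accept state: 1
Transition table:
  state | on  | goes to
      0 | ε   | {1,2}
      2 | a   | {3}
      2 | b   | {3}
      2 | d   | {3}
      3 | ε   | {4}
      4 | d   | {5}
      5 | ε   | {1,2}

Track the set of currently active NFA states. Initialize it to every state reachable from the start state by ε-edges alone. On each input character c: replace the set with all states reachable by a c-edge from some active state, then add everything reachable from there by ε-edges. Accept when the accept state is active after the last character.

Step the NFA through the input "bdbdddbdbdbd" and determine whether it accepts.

Answer: ACCEPT

Steps:
S₀ = ε-closure({0}) = {0,1,2}
'b' @ 1: {3,4}
'd' @ 2: {1,2,5}  ✓accept
'b' @ 3: {3,4}
'd' @ 4: {1,2,5}  ✓accept
'd' @ 5: {3,4}
'd' @ 6: {1,2,5}  ✓accept
'b' @ 7: {3,4}
'd' @ 8: {1,2,5}  ✓accept
'b' @ 9: {3,4}
'd' @ 10: {1,2,5}  ✓accept
'b' @ 11: {3,4}
'd' @ 12: {1,2,5}  ✓accept
after full input: {1,2,5}  (accept=1 in)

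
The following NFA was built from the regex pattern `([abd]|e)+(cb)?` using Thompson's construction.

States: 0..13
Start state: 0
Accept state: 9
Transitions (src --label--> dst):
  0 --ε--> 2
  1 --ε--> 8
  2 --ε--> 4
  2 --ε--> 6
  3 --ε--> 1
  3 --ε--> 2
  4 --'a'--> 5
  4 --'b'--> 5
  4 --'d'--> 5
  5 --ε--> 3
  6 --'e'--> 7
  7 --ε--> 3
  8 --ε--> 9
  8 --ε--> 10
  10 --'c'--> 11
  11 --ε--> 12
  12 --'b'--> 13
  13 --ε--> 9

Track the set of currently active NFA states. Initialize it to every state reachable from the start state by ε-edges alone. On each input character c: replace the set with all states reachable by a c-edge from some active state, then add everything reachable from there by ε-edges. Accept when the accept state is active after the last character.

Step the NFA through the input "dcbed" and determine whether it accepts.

start: ε-closure({0}) = {0,2,4,6}
'd' @ 1: {1,2,3,4,5,6,8,9,10}  [accepting]
'c' @ 2: {11,12}
'b' @ 3: {9,13}  [accepting]
'e' @ 4: {}  — state set empty
rest 'd' ignored (set empty)
end set {} — state 9 not in

Answer: REJECT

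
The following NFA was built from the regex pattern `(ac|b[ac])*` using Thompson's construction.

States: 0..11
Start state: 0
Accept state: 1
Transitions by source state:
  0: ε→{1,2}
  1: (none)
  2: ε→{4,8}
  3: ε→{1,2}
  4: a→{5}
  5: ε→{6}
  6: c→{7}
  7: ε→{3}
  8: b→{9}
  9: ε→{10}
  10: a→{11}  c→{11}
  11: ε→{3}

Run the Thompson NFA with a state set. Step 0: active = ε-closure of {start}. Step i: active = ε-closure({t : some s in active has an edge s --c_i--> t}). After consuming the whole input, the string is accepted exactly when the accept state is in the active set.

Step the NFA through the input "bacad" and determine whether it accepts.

Answer: REJECT

Steps:
initial (ε-close {0}): {0,1,2,4,8}
'b' @ 1: {9,10}
'a' @ 2: {1,2,3,4,8,11}  (accept∈set)
'c' @ 3: {}  — dead — no transitions
rest 'ad' ignored (set empty)
after full input: {}  (accept=1 not in)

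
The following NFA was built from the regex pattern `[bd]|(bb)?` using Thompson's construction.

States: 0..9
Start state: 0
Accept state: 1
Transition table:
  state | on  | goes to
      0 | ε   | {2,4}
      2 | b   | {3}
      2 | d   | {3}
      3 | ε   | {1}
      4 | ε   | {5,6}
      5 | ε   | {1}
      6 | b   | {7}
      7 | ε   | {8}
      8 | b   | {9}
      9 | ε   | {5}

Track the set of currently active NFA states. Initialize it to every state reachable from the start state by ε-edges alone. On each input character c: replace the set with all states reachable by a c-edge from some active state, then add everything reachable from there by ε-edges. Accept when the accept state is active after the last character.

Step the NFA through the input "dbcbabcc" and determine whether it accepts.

initial (ε-close {0}): {0,1,2,4,5,6}
'd' @ 1: {1,3}  [accepting]
'b' @ 2: {}  — dead — no transitions
rest 'cbabcc' ignored (set empty)
final: {}; accept 1 not in set

Answer: REJECT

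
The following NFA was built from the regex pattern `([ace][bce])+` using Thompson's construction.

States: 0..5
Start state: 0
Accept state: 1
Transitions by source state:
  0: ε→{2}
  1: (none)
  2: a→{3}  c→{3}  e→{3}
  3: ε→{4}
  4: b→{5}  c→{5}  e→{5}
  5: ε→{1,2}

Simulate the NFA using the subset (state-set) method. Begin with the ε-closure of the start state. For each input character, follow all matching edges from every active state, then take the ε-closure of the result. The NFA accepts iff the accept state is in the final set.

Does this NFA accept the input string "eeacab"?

S₀ = ε-closure({0}) = {0,2}
'e' @ 1: {3,4}
'e' @ 2: {1,2,5}  ✓accept
'a' @ 3: {3,4}
'c' @ 4: {1,2,5}  ✓accept
'a' @ 5: {3,4}
'b' @ 6: {1,2,5}  ✓accept
end set {1,2,5} — state 1 in

Answer: ACCEPT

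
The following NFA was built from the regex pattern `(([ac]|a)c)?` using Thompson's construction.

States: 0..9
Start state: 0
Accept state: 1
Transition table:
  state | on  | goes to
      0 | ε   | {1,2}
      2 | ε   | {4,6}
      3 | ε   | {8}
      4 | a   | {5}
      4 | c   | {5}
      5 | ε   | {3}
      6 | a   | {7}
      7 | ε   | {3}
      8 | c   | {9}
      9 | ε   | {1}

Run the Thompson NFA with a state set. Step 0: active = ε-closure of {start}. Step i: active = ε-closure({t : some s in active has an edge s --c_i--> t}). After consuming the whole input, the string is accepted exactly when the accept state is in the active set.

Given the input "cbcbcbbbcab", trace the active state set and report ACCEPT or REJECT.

initial (ε-close {0}): {0,1,2,4,6}
'c' @ 1: {3,5,8}
'b' @ 2: {}  — dead — no transitions
rest 'cbcbbbcab' ignored (set empty)
end set {} — state 1 not in

Answer: REJECT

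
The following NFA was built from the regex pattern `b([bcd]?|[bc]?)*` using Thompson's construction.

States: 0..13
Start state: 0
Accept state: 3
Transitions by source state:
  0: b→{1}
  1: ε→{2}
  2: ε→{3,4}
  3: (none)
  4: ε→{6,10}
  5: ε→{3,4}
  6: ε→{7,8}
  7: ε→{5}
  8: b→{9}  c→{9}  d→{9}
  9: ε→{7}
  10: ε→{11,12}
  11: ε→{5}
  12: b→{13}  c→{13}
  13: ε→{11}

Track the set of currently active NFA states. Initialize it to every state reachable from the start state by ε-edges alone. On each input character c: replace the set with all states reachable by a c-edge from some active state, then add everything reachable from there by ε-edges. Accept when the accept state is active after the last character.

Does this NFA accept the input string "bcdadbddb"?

start: ε-closure({0}) = {0}
'b' @ 1: {1,2,3,4,5,6,7,8,10,11,12}  ✓accept
'c' @ 2: {3,4,5,6,7,8,9,10,11,12,13}  ✓accept
'd' @ 3: {3,4,5,6,7,8,9,10,11,12}  ✓accept
'a' @ 4: {}  — state set empty
rest 'dbddb' ignored (set empty)
final: {}; accept 3 not in set

Answer: REJECT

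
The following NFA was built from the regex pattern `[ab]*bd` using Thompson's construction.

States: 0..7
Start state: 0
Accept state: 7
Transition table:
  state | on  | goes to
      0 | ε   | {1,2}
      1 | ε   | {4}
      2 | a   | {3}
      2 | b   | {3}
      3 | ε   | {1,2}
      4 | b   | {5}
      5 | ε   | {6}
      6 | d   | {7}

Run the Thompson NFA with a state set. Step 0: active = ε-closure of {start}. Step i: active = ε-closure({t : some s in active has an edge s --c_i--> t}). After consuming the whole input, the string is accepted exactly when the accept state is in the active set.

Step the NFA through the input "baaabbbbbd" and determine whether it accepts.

initial (ε-close {0}): {0,1,2,4}
'b' @ 1: {1,2,3,4,5,6}
'a' @ 2: {1,2,3,4}
'a' @ 3: {1,2,3,4}
'a' @ 4: {1,2,3,4}
'b' @ 5: {1,2,3,4,5,6}
'b' @ 6: {1,2,3,4,5,6}
'b' @ 7: {1,2,3,4,5,6}
'b' @ 8: {1,2,3,4,5,6}
'b' @ 9: {1,2,3,4,5,6}
'd' @ 10: {7}  [accepting]
final: {7}; accept 7 in set

Answer: ACCEPT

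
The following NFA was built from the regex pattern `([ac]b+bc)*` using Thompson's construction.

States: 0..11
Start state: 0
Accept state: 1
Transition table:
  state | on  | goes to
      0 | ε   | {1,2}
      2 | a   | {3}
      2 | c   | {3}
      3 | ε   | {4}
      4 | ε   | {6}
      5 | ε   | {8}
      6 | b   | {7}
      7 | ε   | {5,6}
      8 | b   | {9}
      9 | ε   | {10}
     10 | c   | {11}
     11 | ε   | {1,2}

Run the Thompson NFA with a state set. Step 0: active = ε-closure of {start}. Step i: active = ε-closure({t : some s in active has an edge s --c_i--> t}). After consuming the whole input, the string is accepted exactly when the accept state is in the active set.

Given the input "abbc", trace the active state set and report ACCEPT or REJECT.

S₀ = ε-closure({0}) = {0,1,2}
'a' @ 1: {3,4,6}
'b' @ 2: {5,6,7,8}
'b' @ 3: {5,6,7,8,9,10}
'c' @ 4: {1,2,11}  [accepting]
after full input: {1,2,11}  (accept=1 in)

Answer: ACCEPT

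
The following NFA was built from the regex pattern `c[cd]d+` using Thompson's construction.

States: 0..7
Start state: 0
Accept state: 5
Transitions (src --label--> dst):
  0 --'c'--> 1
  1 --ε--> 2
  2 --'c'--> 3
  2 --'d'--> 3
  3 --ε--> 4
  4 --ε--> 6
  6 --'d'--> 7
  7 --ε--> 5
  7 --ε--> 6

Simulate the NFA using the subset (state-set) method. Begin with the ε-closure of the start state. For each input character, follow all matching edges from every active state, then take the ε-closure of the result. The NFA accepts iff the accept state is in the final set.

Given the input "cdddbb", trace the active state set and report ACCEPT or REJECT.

S₀ = ε-closure({0}) = {0}
'c' @ 1: {1,2}
'd' @ 2: {3,4,6}
'd' @ 3: {5,6,7}  (accept∈set)
'd' @ 4: {5,6,7}  (accept∈set)
'b' @ 5: {}  — no active states
rest 'b' ignored (set empty)
final: {}; accept 5 not in set

Answer: REJECT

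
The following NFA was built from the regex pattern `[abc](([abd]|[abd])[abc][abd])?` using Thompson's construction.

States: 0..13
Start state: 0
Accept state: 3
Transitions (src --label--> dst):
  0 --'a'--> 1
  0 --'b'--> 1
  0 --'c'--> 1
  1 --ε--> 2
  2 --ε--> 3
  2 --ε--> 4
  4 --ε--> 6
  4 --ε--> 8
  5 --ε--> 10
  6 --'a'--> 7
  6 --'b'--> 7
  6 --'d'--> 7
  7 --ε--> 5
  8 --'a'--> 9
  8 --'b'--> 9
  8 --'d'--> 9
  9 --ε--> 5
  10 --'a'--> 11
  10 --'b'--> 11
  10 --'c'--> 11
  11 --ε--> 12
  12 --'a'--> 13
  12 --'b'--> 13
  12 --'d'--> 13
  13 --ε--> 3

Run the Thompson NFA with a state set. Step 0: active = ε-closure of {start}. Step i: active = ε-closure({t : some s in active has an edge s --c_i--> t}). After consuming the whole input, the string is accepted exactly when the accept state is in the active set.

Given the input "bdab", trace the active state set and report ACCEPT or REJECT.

S₀ = ε-closure({0}) = {0}
'b' @ 1: {1,2,3,4,6,8}  ✓accept
'd' @ 2: {5,7,9,10}
'a' @ 3: {11,12}
'b' @ 4: {3,13}  ✓accept
after full input: {3,13}  (accept=3 in)

Answer: ACCEPT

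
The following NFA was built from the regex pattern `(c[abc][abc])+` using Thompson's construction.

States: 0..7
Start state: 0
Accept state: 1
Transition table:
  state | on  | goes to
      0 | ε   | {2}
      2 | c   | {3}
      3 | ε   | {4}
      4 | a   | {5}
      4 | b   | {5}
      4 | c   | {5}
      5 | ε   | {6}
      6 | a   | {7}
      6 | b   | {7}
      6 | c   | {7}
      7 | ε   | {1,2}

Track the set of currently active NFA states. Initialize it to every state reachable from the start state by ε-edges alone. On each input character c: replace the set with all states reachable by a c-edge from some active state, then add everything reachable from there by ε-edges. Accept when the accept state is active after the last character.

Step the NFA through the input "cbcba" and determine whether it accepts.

initial (ε-close {0}): {0,2}
'c' @ 1: {3,4}
'b' @ 2: {5,6}
'c' @ 3: {1,2,7}  [accepting]
'b' @ 4: {}  — state set empty
rest 'a' ignored (set empty)
end set {} — state 1 not in

Answer: REJECT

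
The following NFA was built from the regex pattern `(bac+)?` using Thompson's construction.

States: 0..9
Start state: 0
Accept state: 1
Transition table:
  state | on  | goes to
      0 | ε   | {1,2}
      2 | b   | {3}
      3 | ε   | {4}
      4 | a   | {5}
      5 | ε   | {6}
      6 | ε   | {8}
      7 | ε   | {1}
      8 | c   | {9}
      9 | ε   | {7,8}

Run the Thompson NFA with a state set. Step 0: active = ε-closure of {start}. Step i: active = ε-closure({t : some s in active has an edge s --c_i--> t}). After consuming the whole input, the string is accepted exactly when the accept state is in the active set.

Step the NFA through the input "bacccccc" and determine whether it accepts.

initial (ε-close {0}): {0,1,2}
'b' @ 1: {3,4}
'a' @ 2: {5,6,8}
'c' @ 3: {1,7,8,9}  [accepting]
'c' @ 4: {1,7,8,9}  [accepting]
'c' @ 5: {1,7,8,9}  [accepting]
'c' @ 6: {1,7,8,9}  [accepting]
'c' @ 7: {1,7,8,9}  [accepting]
'c' @ 8: {1,7,8,9}  [accepting]
final: {1,7,8,9}; accept 1 in set

Answer: ACCEPT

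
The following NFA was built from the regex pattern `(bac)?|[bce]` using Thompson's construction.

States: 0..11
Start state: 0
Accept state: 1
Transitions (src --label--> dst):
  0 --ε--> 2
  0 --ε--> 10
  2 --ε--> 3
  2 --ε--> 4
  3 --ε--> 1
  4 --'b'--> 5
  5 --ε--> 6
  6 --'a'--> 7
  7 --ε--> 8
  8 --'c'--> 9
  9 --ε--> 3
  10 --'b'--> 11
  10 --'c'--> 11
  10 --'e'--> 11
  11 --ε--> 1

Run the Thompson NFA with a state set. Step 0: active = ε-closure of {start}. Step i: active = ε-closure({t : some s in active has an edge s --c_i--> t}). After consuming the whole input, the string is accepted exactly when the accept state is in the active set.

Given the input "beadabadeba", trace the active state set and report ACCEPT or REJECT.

start: ε-closure({0}) = {0,1,2,3,4,10}
'b' @ 1: {1,5,6,11}  (accept∈set)
'e' @ 2: {}  — state set empty
rest 'adabadeba' ignored (set empty)
end set {} — state 1 not in

Answer: REJECT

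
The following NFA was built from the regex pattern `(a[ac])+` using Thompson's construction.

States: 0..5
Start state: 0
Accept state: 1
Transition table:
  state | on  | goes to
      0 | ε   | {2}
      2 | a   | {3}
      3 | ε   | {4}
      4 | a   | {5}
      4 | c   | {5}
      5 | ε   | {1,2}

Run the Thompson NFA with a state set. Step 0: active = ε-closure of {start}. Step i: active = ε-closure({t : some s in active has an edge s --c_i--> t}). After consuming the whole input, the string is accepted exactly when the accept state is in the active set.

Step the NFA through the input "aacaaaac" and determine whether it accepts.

start: ε-closure({0}) = {0,2}
'a' @ 1: {3,4}
'a' @ 2: {1,2,5}  ✓accept
'c' @ 3: {}  — state set empty
rest 'aaaac' ignored (set empty)
after full input: {}  (accept=1 not in)

Answer: REJECT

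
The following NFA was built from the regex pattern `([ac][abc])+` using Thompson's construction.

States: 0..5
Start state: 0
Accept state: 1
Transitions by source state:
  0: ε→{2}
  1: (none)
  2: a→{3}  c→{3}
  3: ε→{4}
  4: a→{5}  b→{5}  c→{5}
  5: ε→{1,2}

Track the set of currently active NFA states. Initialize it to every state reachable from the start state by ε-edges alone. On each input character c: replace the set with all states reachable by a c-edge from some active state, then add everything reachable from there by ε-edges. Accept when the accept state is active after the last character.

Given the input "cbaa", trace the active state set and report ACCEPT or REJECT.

start: ε-closure({0}) = {0,2}
'c' @ 1: {3,4}
'b' @ 2: {1,2,5}  (accept∈set)
'a' @ 3: {3,4}
'a' @ 4: {1,2,5}  (accept∈set)
final: {1,2,5}; accept 1 in set

Answer: ACCEPT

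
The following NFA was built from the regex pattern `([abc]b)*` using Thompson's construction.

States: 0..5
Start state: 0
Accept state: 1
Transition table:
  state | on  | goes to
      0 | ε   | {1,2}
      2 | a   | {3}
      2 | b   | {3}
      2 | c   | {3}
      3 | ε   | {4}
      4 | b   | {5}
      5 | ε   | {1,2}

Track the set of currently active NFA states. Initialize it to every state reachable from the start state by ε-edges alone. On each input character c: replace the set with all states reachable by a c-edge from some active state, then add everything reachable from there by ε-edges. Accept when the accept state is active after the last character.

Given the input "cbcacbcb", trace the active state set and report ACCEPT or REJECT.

Answer: REJECT

Trace:
initial (ε-close {0}): {0,1,2}
'c' @ 1: {3,4}
'b' @ 2: {1,2,5}  [accepting]
'c' @ 3: {3,4}
'a' @ 4: {}  — no active states
rest 'cbcb' ignored (set empty)
after full input: {}  (accept=1 not in)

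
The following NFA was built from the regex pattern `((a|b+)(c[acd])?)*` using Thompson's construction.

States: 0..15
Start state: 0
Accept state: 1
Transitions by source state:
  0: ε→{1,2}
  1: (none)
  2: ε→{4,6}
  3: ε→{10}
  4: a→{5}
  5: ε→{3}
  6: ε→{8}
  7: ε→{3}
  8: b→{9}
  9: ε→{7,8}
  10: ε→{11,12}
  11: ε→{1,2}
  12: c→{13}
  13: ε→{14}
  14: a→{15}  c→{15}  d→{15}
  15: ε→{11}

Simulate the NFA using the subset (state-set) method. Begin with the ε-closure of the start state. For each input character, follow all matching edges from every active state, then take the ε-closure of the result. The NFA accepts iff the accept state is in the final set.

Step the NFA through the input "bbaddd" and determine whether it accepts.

Answer: REJECT

Derivation:
S₀ = ε-closure({0}) = {0,1,2,4,6,8}
'b' @ 1: {1,2,3,4,6,7,8,9,10,11,12}  [accepting]
'b' @ 2: {1,2,3,4,6,7,8,9,10,11,12}  [accepting]
'a' @ 3: {1,2,3,4,5,6,8,10,11,12}  [accepting]
'd' @ 4: {}  — state set empty
rest 'dd' ignored (set empty)
final: {}; accept 1 not in set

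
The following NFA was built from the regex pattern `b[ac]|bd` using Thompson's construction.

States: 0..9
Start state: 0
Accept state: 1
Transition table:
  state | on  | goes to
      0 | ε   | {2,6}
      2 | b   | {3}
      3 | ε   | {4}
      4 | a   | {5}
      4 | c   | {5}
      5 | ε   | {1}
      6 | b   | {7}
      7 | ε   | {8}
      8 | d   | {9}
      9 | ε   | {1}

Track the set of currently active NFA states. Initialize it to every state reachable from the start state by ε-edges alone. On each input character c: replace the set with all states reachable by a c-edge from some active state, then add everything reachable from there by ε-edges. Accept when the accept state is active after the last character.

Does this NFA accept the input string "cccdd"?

Answer: REJECT

Derivation:
initial (ε-close {0}): {0,2,6}
'c' @ 1: {}  — dead — no transitions
rest 'ccdd' ignored (set empty)
after full input: {}  (accept=1 not in)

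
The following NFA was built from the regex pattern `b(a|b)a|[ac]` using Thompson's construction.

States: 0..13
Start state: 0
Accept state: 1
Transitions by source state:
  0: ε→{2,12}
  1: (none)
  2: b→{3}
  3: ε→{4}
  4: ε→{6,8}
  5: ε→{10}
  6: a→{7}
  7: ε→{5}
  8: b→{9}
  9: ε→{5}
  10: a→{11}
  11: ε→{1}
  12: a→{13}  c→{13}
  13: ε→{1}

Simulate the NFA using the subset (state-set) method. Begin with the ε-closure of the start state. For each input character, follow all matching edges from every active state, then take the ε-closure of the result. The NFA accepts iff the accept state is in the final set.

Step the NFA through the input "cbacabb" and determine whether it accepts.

initial (ε-close {0}): {0,2,12}
'c' @ 1: {1,13}  (accept∈set)
'b' @ 2: {}  — no active states
rest 'acabb' ignored (set empty)
end set {} — state 1 not in

Answer: REJECT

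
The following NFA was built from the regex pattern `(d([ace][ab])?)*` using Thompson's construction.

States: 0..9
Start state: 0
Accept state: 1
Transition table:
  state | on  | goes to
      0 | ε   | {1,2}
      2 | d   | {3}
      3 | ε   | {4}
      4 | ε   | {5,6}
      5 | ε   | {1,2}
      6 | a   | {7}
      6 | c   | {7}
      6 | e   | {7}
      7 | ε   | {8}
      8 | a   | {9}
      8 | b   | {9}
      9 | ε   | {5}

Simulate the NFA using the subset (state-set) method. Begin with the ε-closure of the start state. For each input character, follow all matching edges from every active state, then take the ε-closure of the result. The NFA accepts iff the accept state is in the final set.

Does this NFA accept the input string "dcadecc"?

Answer: REJECT

Derivation:
S₀ = ε-closure({0}) = {0,1,2}
'd' @ 1: {1,2,3,4,5,6}  (accept∈set)
'c' @ 2: {7,8}
'a' @ 3: {1,2,5,9}  (accept∈set)
'd' @ 4: {1,2,3,4,5,6}  (accept∈set)
'e' @ 5: {7,8}
'c' @ 6: {}  — state set empty
rest 'c' ignored (set empty)
after full input: {}  (accept=1 not in)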